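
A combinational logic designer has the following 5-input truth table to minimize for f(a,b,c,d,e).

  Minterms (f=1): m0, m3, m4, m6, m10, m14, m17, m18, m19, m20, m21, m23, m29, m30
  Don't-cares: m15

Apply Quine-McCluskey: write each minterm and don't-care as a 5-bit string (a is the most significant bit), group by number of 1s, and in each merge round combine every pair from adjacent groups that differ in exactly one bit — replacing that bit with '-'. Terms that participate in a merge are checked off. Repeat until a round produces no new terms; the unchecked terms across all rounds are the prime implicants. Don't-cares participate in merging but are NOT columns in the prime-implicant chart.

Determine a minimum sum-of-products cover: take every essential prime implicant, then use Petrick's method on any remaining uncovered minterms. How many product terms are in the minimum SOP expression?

[col 0] 00000*, 00011*, 00100*, 00110*, 01010*, 01110*, 01111*, 10001*, 10010*, 10011*, 10100*, 10101*, 10111*, 11101*, 11110*
[col 1] -0011, -0100, -1110, 0-110, 00-00, 001-0, 01-10, 0111-, 1-101, 10-01*, 10-11*, 100-1*, 1001-, 101-1*, 1010-
[col 2] 10--1
Prime implicants: -0011, -0100, -1110, 0-110, 00-00, 001-0, 01-10, 0111-, 1-101, 10--1, 1001-, 1010-
PI chart (minterm → PIs covering it):
  0 | 00-00  (sole → essential)
  3 | -0011  (sole → essential)
  4 | -0100,00-00,001-0
  6 | 0-110,001-0
  10 | 01-10  (sole → essential)
  14 | -1110,0-110,01-10,0111-
  17 | 10--1  (sole → essential)
  18 | 1001-  (sole → essential)
  19 | -0011,10--1,1001-
  20 | -0100,1010-
  21 | 1-101,10--1,1010-
  23 | 10--1  (sole → essential)
  29 | 1-101  (sole → essential)
  30 | -1110  (sole → essential)
Essential prime implicants: -0011, -1110, 00-00, 01-10, 1-101, 10--1, 1001-
Petrick residual → -0100, 0-110
Minimum SOP uses 9 PIs: b'c'de + b'cd'e' + bcde' + a'cde' + a'b'd'e' + a'bde' + acd'e + ab'e + ab'c'd

9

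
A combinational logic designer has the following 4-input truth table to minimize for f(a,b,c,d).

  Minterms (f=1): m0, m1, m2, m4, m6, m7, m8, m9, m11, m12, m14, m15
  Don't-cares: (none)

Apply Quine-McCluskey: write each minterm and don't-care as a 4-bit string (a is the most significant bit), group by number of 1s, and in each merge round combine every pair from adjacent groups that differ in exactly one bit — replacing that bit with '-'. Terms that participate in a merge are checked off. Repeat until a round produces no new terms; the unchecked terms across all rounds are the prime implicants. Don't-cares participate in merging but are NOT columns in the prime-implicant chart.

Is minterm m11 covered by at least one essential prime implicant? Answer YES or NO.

NO

size-2^0 implicants → 0000(✓)  0001(✓)  0010(✓)  0100(✓)  0110(✓)  0111(✓)  1000(✓)  1001(✓)  1011(✓)  1100(✓)  1110(✓)  1111(✓)
size-2^1 implicants → -000(✓)  -001(✓)  -100(✓)  -110(✓)  -111(✓)  0-00(✓)  0-10(✓)  00-0(✓)  000-(✓)  01-0(✓)  011-(✓)  1-00(✓)  1-11  10-1  100-(✓)  11-0(✓)  111-(✓)
size-2^2 implicants → --00  -00-  -1-0  -11-  0--0
Unchecked terms (primes): --00, -00-, -1-0, -11-, 0--0, 1-11, 10-1
Minterm coverage:
  m0 ⊆ --00,-00-,0--0
  m1 ⊆ -00- [E]
  m2 ⊆ 0--0 [E]
  m4 ⊆ --00,-1-0,0--0
  m6 ⊆ -1-0,-11-,0--0
  m7 ⊆ -11- [E]
  m8 ⊆ --00,-00-
  m9 ⊆ -00-,10-1
  m11 ⊆ 1-11,10-1
  m12 ⊆ --00,-1-0
  m14 ⊆ -1-0,-11-
  m15 ⊆ -11-,1-11
E = {-00-, -11-, 0--0}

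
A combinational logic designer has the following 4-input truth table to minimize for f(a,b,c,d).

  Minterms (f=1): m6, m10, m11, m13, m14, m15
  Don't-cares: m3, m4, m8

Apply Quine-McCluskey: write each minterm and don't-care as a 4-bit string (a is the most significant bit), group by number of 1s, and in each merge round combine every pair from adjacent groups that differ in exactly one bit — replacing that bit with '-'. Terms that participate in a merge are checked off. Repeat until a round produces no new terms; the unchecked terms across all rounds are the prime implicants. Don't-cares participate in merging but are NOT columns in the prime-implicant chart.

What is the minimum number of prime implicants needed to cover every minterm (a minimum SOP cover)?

3

size-2^0 implicants → 0011(✓)  0100(✓)  0110(✓)  1000(✓)  1010(✓)  1011(✓)  1101(✓)  1110(✓)  1111(✓)
size-2^1 implicants → -011  -110  01-0  1-10(✓)  1-11(✓)  10-0  101-(✓)  11-1  111-(✓)
size-2^2 implicants → 1-1-
Unchecked terms (primes): -011, -110, 01-0, 1-1-, 10-0, 11-1
Minterm coverage:
  m6 ⊆ -110,01-0
  m10 ⊆ 1-1-,10-0
  m11 ⊆ -011,1-1-
  m13 ⊆ 11-1 [E]
  m14 ⊆ -110,1-1-
  m15 ⊆ 1-1-,11-1
E = {11-1}
Petrick residual → -110, 1-1-
Cover = bcd' + ac + abd  |cover|=3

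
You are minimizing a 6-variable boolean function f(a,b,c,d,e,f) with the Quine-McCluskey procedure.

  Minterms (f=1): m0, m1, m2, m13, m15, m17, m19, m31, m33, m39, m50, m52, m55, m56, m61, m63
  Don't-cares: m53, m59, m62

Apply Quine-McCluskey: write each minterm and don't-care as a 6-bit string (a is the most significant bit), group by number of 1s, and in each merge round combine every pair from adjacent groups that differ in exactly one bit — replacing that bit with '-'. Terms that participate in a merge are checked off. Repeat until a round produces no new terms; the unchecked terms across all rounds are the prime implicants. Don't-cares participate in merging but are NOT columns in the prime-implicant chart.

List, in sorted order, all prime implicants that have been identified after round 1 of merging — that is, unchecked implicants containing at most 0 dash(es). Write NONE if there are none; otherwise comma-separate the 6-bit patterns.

110010, 111000

Round 0: 000000✓ 000001✓ 000010✓ 001101✓ 001111✓ 010001✓ 010011✓ 011111✓ 100001✓ 100111✓ 110010 110100✓ 110101✓ 110111✓ 111000 111011✓ 111101✓ 111110✓ 111111✓
Round 1: -00001 -11111 0-0001 0-1111 0000-0 00000- 0011-1 0100-1 1-0111 11-101✓ 11-111✓ 1101-1✓ 11010- 111-11 1111-1✓ 11111-
Round 2: 11-1-1
PIs = {-00001, -11111, 0-0001, 0-1111, 0000-0, 00000-, 0011-1, 0100-1, 1-0111, 11-1-1, 110010, 11010-, 111-11, 111000, 11111-}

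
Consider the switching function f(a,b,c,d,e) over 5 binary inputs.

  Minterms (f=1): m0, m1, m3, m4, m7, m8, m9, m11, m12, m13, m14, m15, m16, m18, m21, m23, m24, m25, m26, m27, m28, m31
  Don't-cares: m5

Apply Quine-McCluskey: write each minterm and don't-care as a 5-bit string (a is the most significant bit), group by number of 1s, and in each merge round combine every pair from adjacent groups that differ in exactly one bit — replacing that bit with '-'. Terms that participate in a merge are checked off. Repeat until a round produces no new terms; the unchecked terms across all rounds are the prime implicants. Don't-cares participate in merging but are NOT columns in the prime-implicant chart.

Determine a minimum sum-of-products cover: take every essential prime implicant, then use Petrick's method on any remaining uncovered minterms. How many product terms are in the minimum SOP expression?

Round 0: 00000✓ 00001✓ 00011✓ 00100✓ 00101✓ 00111✓ 01000✓ 01001✓ 01011✓ 01100✓ 01101✓ 01110✓ 01111✓ 10000✓ 10010✓ 10101✓ 10111✓ 11000✓ 11001✓ 11010✓ 11011✓ 11100✓ 11111✓
Round 1: -0000✓ -0101✓ -0111✓ -1000✓ -1001✓ -1011✓ -1100✓ -1111✓ 0-000✓ 0-001✓ 0-011✓ 0-100✓ 0-101✓ 0-111✓ 00-00✓ 00-01✓ 00-11✓ 000-1✓ 0000-✓ 001-1✓ 0010-✓ 01-00✓ 01-01✓ 01-11✓ 010-1✓ 0100-✓ 011-0✓ 011-1✓ 0110-✓ 0111-✓ 1-000✓ 1-010✓ 1-111✓ 100-0✓ 101-1✓ 11-00✓ 11-11✓ 110-0✓ 110-1✓ 1100-✓ 1101-✓
Round 2: --000 --111 -01-1 -1-00 -1-11 -10-1 -100- 0--00✓ 0--01✓ 0--11✓ 0-0-1✓ 0-00-✓ 0-1-1✓ 0-10-✓ 00--1✓ 00-0-✓ 01--1✓ 01-0-✓ 011-- 1-0-0 110--
Round 3: 0---1 0--0-
PIs = {--000, --111, -01-1, -1-00, -1-11, -10-1, -100-, 0---1, 0--0-, 011--, 1-0-0, 110--}
Coverage chart:
  m0: --000,0--0-
  m1: 0---1,0--0-
  m3: 0---1 ←essential
  m4: 0--0- ←essential
  m7: --111,-01-1,0---1
  m8: --000,-1-00,-100-,0--0-
  m9: -10-1,-100-,0---1,0--0-
  m11: -1-11,-10-1,0---1
  m12: -1-00,0--0-,011--
  m13: 0---1,0--0-,011--
  m14: 011-- ←essential
  m15: --111,-1-11,0---1,011--
  m16: --000,1-0-0
  m18: 1-0-0 ←essential
  m21: -01-1 ←essential
  m23: --111,-01-1
  m24: --000,-1-00,-100-,1-0-0,110--
  m25: -10-1,-100-,110--
  m26: 1-0-0,110--
  m27: -1-11,-10-1,110--
  m28: -1-00 ←essential
  m31: --111,-1-11
Essential: -01-1, -1-00, 0---1, 0--0-, 011--, 1-0-0
Petrick residual → --111, -10-1
Min cover (8 terms): cde + b'ce + bd'e' + bc'e + a'e + a'd' + a'bc + ac'e'

8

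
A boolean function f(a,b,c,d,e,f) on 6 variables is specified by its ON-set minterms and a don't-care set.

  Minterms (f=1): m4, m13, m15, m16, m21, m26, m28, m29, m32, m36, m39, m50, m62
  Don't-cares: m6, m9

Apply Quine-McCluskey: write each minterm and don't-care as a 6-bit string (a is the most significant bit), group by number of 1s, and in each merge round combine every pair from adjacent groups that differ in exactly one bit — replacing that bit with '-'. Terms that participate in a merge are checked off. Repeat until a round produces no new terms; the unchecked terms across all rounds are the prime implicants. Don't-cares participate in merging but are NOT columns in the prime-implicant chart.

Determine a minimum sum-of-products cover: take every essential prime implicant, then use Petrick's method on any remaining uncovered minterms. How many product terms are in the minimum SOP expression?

10

[col 0] 000100*, 000110*, 001001*, 001101*, 001111*, 010000, 010101*, 011010, 011100*, 011101*, 100000*, 100100*, 100111, 110010, 111110
[col 1] -00100, 0-1101, 0001-0, 001-01, 0011-1, 01-101, 01110-, 100-00
Prime implicants: -00100, 0-1101, 0001-0, 001-01, 0011-1, 01-101, 010000, 011010, 01110-, 100-00, 100111, 110010, 111110
PI chart (minterm → PIs covering it):
  4 | -00100,0001-0
  13 | 0-1101,001-01,0011-1
  15 | 0011-1  (sole → essential)
  16 | 010000  (sole → essential)
  21 | 01-101  (sole → essential)
  26 | 011010  (sole → essential)
  28 | 01110-  (sole → essential)
  29 | 0-1101,01-101,01110-
  32 | 100-00  (sole → essential)
  36 | -00100,100-00
  39 | 100111  (sole → essential)
  50 | 110010  (sole → essential)
  62 | 111110  (sole → essential)
Essential prime implicants: 0011-1, 01-101, 010000, 011010, 01110-, 100-00, 100111, 110010, 111110
Petrick residual → -00100
Minimum SOP uses 10 PIs: b'c'de'f' + a'b'cdf + a'bde'f + a'bc'd'e'f' + a'bcd'ef' + a'bcde' + ab'c'e'f' + ab'c'def + abc'd'ef' + abcdef'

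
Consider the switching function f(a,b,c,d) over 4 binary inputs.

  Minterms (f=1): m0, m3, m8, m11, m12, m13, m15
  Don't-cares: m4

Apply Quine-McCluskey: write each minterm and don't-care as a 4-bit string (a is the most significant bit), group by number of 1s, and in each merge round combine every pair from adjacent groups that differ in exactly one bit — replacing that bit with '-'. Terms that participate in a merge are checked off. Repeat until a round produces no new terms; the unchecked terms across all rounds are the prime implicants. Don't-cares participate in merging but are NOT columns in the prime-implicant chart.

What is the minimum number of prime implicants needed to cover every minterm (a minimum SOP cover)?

[col 0] 0000*, 0011*, 0100*, 1000*, 1011*, 1100*, 1101*, 1111*
[col 1] -000*, -011, -100*, 0-00*, 1-00*, 1-11, 11-1, 110-
[col 2] --00
Prime implicants: --00, -011, 1-11, 11-1, 110-
PI chart (minterm → PIs covering it):
  0 | --00  (sole → essential)
  3 | -011  (sole → essential)
  8 | --00  (sole → essential)
  11 | -011,1-11
  12 | --00,110-
  13 | 11-1,110-
  15 | 1-11,11-1
Essential prime implicants: --00, -011
Petrick residual → 11-1
Minimum SOP uses 3 PIs: c'd' + b'cd + abd

3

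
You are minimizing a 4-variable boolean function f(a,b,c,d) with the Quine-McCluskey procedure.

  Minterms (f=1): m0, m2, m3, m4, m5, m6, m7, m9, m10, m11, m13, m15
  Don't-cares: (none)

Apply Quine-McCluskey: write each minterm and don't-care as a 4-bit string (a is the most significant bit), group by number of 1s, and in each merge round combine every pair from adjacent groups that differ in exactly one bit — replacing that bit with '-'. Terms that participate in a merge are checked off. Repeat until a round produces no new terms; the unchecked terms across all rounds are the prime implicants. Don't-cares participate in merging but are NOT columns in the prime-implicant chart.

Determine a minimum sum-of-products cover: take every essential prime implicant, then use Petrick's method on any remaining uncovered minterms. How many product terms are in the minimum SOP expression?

Round 0: 0000✓ 0010✓ 0011✓ 0100✓ 0101✓ 0110✓ 0111✓ 1001✓ 1010✓ 1011✓ 1101✓ 1111✓
Round 1: -010✓ -011✓ -101✓ -111✓ 0-00✓ 0-10✓ 0-11✓ 00-0✓ 001-✓ 01-0✓ 01-1✓ 010-✓ 011-✓ 1-01✓ 1-11✓ 10-1✓ 101-✓ 11-1✓
Round 2: --11 -01- -1-1 0--0 0-1- 01-- 1--1
PIs = {--11, -01-, -1-1, 0--0, 0-1-, 01--, 1--1}
Coverage chart:
  m0: 0--0 ←essential
  m2: -01-,0--0,0-1-
  m3: --11,-01-,0-1-
  m4: 0--0,01--
  m5: -1-1,01--
  m6: 0--0,0-1-,01--
  m7: --11,-1-1,0-1-,01--
  m9: 1--1 ←essential
  m10: -01- ←essential
  m11: --11,-01-,1--1
  m13: -1-1,1--1
  m15: --11,-1-1,1--1
Essential: -01-, 0--0, 1--1
Petrick residual → -1-1
Min cover (4 terms): b'c + bd + a'd' + ad

4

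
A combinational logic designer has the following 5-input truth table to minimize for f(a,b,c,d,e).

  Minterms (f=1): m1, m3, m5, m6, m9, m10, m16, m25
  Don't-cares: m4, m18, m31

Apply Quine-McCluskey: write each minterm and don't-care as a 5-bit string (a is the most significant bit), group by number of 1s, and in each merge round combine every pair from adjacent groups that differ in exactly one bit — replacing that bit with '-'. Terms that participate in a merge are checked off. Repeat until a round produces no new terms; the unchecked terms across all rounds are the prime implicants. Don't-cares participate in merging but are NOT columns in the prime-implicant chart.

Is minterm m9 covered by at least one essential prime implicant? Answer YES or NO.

Round 0: 00001✓ 00011✓ 00100✓ 00101✓ 00110✓ 01001✓ 01010 10000✓ 10010✓ 11001✓ 11111
Round 1: -1001 0-001 00-01 000-1 001-0 0010- 100-0
PIs = {-1001, 0-001, 00-01, 000-1, 001-0, 0010-, 01010, 100-0, 11111}
Coverage chart:
  m1: 0-001,00-01,000-1
  m3: 000-1 ←essential
  m5: 00-01,0010-
  m6: 001-0 ←essential
  m9: -1001,0-001
  m10: 01010 ←essential
  m16: 100-0 ←essential
  m25: -1001 ←essential
Essential: -1001, 000-1, 001-0, 01010, 100-0

YES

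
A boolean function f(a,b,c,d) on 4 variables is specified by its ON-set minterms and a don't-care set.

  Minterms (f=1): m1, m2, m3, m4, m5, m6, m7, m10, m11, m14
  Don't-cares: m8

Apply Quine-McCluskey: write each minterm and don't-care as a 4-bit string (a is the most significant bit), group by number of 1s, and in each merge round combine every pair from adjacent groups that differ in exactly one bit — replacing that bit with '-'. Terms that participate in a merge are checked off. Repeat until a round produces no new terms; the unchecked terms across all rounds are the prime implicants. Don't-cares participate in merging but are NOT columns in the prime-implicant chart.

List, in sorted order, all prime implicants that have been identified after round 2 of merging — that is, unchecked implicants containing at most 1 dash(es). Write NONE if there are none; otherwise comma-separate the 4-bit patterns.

10-0

[col 0] 0001*, 0010*, 0011*, 0100*, 0101*, 0110*, 0111*, 1000*, 1010*, 1011*, 1110*
[col 1] -010*, -011*, -110*, 0-01*, 0-10*, 0-11*, 00-1*, 001-*, 01-0*, 01-1*, 010-*, 011-*, 1-10*, 10-0, 101-*
[col 2] --10, -01-, 0--1, 0-1-, 01--
Prime implicants: --10, -01-, 0--1, 0-1-, 01--, 10-0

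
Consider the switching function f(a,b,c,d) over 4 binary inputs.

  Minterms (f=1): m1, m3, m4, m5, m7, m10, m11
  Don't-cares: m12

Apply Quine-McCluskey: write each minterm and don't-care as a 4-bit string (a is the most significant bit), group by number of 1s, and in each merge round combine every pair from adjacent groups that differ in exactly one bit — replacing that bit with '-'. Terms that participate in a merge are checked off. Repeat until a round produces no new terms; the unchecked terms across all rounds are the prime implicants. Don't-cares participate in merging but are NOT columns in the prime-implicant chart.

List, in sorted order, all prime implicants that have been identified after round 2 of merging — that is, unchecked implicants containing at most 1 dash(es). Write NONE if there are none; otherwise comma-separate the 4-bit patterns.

[col 0] 0001*, 0011*, 0100*, 0101*, 0111*, 1010*, 1011*, 1100*
[col 1] -011, -100, 0-01*, 0-11*, 00-1*, 01-1*, 010-, 101-
[col 2] 0--1
Prime implicants: -011, -100, 0--1, 010-, 101-

-011, -100, 010-, 101-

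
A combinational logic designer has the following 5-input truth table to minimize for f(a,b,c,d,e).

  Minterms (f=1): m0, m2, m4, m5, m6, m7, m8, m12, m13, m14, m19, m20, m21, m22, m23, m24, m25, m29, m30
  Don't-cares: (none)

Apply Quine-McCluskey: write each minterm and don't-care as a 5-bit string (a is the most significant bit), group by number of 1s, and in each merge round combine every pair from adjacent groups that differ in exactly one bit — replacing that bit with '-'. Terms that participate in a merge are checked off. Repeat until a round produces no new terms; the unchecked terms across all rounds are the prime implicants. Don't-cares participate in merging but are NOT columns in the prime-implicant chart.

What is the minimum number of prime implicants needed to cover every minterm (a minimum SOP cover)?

7

size-2^0 implicants → 00000(✓)  00010(✓)  00100(✓)  00101(✓)  00110(✓)  00111(✓)  01000(✓)  01100(✓)  01101(✓)  01110(✓)  10011(✓)  10100(✓)  10101(✓)  10110(✓)  10111(✓)  11000(✓)  11001(✓)  11101(✓)  11110(✓)
size-2^1 implicants → -0100(✓)  -0101(✓)  -0110(✓)  -0111(✓)  -1000  -1101(✓)  -1110(✓)  0-000(✓)  0-100(✓)  0-101(✓)  0-110(✓)  00-00(✓)  00-10(✓)  000-0(✓)  001-0(✓)  001-1(✓)  0010-(✓)  0011-(✓)  01-00(✓)  011-0(✓)  0110-(✓)  1-101(✓)  1-110(✓)  10-11  101-0(✓)  101-1(✓)  1010-(✓)  1011-(✓)  11-01  1100-
size-2^2 implicants → --101  --110  -01-0(✓)  -01-1(✓)  -010-(✓)  -011-(✓)  0--00  0-1-0  0-10-  00--0  001--(✓)  101--(✓)
size-2^3 implicants → -01--
Unchecked terms (primes): --101, --110, -01--, -1000, 0--00, 0-1-0, 0-10-, 00--0, 10-11, 11-01, 1100-
Minterm coverage:
  m0 ⊆ 0--00,00--0
  m2 ⊆ 00--0 [E]
  m4 ⊆ -01--,0--00,0-1-0,0-10-,00--0
  m5 ⊆ --101,-01--,0-10-
  m6 ⊆ --110,-01--,0-1-0,00--0
  m7 ⊆ -01-- [E]
  m8 ⊆ -1000,0--00
  m12 ⊆ 0--00,0-1-0,0-10-
  m13 ⊆ --101,0-10-
  m14 ⊆ --110,0-1-0
  m19 ⊆ 10-11 [E]
  m20 ⊆ -01-- [E]
  m21 ⊆ --101,-01--
  m22 ⊆ --110,-01--
  m23 ⊆ -01--,10-11
  m24 ⊆ -1000,1100-
  m25 ⊆ 11-01,1100-
  m29 ⊆ --101,11-01
  m30 ⊆ --110 [E]
E = {--110, -01--, 00--0, 10-11}
Petrick residual → --101, 0--00, 1100-
Cover = cd'e + cde' + b'c + a'd'e' + a'b'e' + ab'de + abc'd'  |cover|=7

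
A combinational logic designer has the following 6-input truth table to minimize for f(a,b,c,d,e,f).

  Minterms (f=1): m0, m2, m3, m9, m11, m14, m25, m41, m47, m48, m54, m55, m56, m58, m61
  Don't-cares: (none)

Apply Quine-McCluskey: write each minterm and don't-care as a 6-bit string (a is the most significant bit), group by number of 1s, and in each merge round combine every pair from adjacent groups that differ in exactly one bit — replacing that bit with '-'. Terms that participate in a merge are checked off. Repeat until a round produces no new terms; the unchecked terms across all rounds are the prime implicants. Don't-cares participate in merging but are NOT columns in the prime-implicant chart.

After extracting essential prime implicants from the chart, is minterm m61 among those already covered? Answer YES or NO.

[col 0] 000000*, 000010*, 000011*, 001001*, 001011*, 001110, 011001*, 101001*, 101111, 110000*, 110110*, 110111*, 111000*, 111010*, 111101
[col 1] -01001, 0-1001, 00-011, 0000-0, 00001-, 0010-1, 11-000, 11011-, 1110-0
Prime implicants: -01001, 0-1001, 00-011, 0000-0, 00001-, 0010-1, 001110, 101111, 11-000, 11011-, 1110-0, 111101
PI chart (minterm → PIs covering it):
  0 | 0000-0  (sole → essential)
  2 | 0000-0,00001-
  3 | 00-011,00001-
  9 | -01001,0-1001,0010-1
  11 | 00-011,0010-1
  14 | 001110  (sole → essential)
  25 | 0-1001  (sole → essential)
  41 | -01001  (sole → essential)
  47 | 101111  (sole → essential)
  48 | 11-000  (sole → essential)
  54 | 11011-  (sole → essential)
  55 | 11011-  (sole → essential)
  56 | 11-000,1110-0
  58 | 1110-0  (sole → essential)
  61 | 111101  (sole → essential)
Essential prime implicants: -01001, 0-1001, 0000-0, 001110, 101111, 11-000, 11011-, 1110-0, 111101

YES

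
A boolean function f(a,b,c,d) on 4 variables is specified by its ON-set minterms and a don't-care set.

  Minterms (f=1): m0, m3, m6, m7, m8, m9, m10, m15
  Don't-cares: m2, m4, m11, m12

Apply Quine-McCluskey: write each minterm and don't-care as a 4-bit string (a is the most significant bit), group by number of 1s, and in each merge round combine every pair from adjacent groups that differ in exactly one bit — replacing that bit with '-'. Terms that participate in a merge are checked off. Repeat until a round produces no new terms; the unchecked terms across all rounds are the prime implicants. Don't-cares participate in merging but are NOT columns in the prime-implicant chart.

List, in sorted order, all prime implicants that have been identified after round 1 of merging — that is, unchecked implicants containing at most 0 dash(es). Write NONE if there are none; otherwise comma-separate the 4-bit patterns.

NONE

Round 0: 0000✓ 0010✓ 0011✓ 0100✓ 0110✓ 0111✓ 1000✓ 1001✓ 1010✓ 1011✓ 1100✓ 1111✓
Round 1: -000✓ -010✓ -011✓ -100✓ -111✓ 0-00✓ 0-10✓ 0-11✓ 00-0✓ 001-✓ 01-0✓ 011-✓ 1-00✓ 1-11✓ 10-0✓ 10-1✓ 100-✓ 101-✓
Round 2: --00 --11 -0-0 -01- 0--0 0-1- 10--
PIs = {--00, --11, -0-0, -01-, 0--0, 0-1-, 10--}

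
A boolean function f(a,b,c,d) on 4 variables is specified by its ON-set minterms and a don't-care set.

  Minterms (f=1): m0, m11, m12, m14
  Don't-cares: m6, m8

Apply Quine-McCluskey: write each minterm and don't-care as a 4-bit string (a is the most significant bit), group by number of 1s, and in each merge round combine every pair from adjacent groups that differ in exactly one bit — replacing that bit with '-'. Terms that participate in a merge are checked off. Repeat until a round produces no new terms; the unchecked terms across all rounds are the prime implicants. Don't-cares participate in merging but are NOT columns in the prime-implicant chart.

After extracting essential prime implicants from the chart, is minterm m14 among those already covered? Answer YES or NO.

NO

size-2^0 implicants → 0000(✓)  0110(✓)  1000(✓)  1011  1100(✓)  1110(✓)
size-2^1 implicants → -000  -110  1-00  11-0
Unchecked terms (primes): -000, -110, 1-00, 1011, 11-0
Minterm coverage:
  m0 ⊆ -000 [E]
  m11 ⊆ 1011 [E]
  m12 ⊆ 1-00,11-0
  m14 ⊆ -110,11-0
E = {-000, 1011}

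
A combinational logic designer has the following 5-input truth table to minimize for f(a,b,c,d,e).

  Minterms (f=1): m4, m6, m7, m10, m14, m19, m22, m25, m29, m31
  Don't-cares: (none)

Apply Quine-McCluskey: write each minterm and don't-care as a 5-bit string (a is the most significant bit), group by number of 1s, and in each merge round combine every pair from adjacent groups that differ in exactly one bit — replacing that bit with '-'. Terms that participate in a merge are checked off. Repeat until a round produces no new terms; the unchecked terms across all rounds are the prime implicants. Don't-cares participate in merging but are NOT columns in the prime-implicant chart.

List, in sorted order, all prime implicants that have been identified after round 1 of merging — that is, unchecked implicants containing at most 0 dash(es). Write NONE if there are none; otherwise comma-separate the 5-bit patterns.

Round 0: 00100✓ 00110✓ 00111✓ 01010✓ 01110✓ 10011 10110✓ 11001✓ 11101✓ 11111✓
Round 1: -0110 0-110 001-0 0011- 01-10 11-01 111-1
PIs = {-0110, 0-110, 001-0, 0011-, 01-10, 10011, 11-01, 111-1}

10011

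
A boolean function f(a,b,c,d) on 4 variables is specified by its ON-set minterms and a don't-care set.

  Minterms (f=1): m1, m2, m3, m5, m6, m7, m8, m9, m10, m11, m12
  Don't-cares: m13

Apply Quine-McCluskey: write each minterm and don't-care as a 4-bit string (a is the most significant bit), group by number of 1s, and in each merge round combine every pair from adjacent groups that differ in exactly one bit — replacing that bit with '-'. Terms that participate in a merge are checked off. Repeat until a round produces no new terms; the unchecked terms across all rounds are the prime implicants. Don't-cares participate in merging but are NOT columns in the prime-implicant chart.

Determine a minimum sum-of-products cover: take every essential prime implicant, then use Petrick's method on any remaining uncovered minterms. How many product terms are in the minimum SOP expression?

size-2^0 implicants → 0001(✓)  0010(✓)  0011(✓)  0101(✓)  0110(✓)  0111(✓)  1000(✓)  1001(✓)  1010(✓)  1011(✓)  1100(✓)  1101(✓)
size-2^1 implicants → -001(✓)  -010(✓)  -011(✓)  -101(✓)  0-01(✓)  0-10(✓)  0-11(✓)  00-1(✓)  001-(✓)  01-1(✓)  011-(✓)  1-00(✓)  1-01(✓)  10-0(✓)  10-1(✓)  100-(✓)  101-(✓)  110-(✓)
size-2^2 implicants → --01  -0-1  -01-  0--1  0-1-  1-0-  10--
Unchecked terms (primes): --01, -0-1, -01-, 0--1, 0-1-, 1-0-, 10--
Minterm coverage:
  m1 ⊆ --01,-0-1,0--1
  m2 ⊆ -01-,0-1-
  m3 ⊆ -0-1,-01-,0--1,0-1-
  m5 ⊆ --01,0--1
  m6 ⊆ 0-1- [E]
  m7 ⊆ 0--1,0-1-
  m8 ⊆ 1-0-,10--
  m9 ⊆ --01,-0-1,1-0-,10--
  m10 ⊆ -01-,10--
  m11 ⊆ -0-1,-01-,10--
  m12 ⊆ 1-0- [E]
E = {0-1-, 1-0-}
Petrick residual → --01, -01-
Cover = c'd + b'c + a'c + ac'  |cover|=4

4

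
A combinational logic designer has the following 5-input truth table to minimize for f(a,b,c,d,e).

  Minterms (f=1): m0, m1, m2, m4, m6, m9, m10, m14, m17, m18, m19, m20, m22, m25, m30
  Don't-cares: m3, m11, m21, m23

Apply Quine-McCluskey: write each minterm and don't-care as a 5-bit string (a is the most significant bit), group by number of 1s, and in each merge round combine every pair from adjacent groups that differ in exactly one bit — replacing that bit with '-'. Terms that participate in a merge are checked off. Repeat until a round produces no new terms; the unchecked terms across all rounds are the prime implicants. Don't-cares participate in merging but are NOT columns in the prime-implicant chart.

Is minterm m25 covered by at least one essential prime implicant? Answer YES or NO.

Round 0: 00000✓ 00001✓ 00010✓ 00011✓ 00100✓ 00110✓ 01001✓ 01010✓ 01011✓ 01110✓ 10001✓ 10010✓ 10011✓ 10100✓ 10101✓ 10110✓ 10111✓ 11001✓ 11110✓
Round 1: -0001✓ -0010✓ -0011✓ -0100✓ -0110✓ -1001✓ -1110✓ 0-001✓ 0-010✓ 0-011✓ 0-110✓ 00-00✓ 00-10✓ 000-0✓ 000-1✓ 0000-✓ 0001-✓ 001-0✓ 01-10✓ 010-1✓ 0101-✓ 1-001✓ 1-110✓ 10-01✓ 10-10✓ 10-11✓ 100-1✓ 1001-✓ 101-0✓ 101-1✓ 1010-✓ 1011-✓
Round 2: --001 --110 -0-10 -00-1 -001- -01-0 0--10 0-0-1 0-01- 00--0 000-- 10--1 10-1- 101--
PIs = {--001, --110, -0-10, -00-1, -001-, -01-0, 0--10, 0-0-1, 0-01-, 00--0, 000--, 10--1, 10-1-, 101--}
Coverage chart:
  m0: 00--0,000--
  m1: --001,-00-1,0-0-1,000--
  m2: -0-10,-001-,0--10,0-01-,00--0,000--
  m4: -01-0,00--0
  m6: --110,-0-10,-01-0,0--10,00--0
  m9: --001,0-0-1
  m10: 0--10,0-01-
  m14: --110,0--10
  m17: --001,-00-1,10--1
  m18: -0-10,-001-,10-1-
  m19: -00-1,-001-,10--1,10-1-
  m20: -01-0,101--
  m22: --110,-0-10,-01-0,10-1-,101--
  m25: --001 ←essential
  m30: --110 ←essential
Essential: --001, --110

YES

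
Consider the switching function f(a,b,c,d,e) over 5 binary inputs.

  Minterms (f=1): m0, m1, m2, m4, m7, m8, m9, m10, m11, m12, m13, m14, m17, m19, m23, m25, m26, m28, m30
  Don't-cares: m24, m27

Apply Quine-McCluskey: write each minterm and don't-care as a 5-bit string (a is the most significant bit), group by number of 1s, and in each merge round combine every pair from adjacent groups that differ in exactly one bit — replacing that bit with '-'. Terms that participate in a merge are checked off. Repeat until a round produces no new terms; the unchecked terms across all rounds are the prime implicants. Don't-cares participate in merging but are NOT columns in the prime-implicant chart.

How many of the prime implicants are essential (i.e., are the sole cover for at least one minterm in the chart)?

6

[col 0] 00000*, 00001*, 00010*, 00100*, 00111*, 01000*, 01001*, 01010*, 01011*, 01100*, 01101*, 01110*, 10001*, 10011*, 10111*, 11000*, 11001*, 11010*, 11011*, 11100*, 11110*
[col 1] -0001*, -0111, -1000*, -1001*, -1010*, -1011*, -1100*, -1110*, 0-000*, 0-001*, 0-010*, 0-100*, 00-00*, 000-0*, 0000-*, 01-00*, 01-01*, 01-10*, 010-0*, 010-1*, 0100-*, 0101-*, 011-0*, 0110-*, 1-001*, 1-011*, 10-11, 100-1*, 11-00*, 11-10*, 110-0*, 110-1*, 1100-*, 1101-*, 111-0*
[col 2] --001, -1-00*, -1-10*, -10-0*, -10-1*, -100-*, -101-*, -11-0*, 0--00, 0-0-0, 0-00-, 01--0*, 01-0-, 010--*, 1-0-1, 11--0*, 110--*
[col 3] -1--0, -10--
Prime implicants: --001, -0111, -1--0, -10--, 0--00, 0-0-0, 0-00-, 01-0-, 1-0-1, 10-11
PI chart (minterm → PIs covering it):
  0 | 0--00,0-0-0,0-00-
  1 | --001,0-00-
  2 | 0-0-0  (sole → essential)
  4 | 0--00  (sole → essential)
  7 | -0111  (sole → essential)
  8 | -1--0,-10--,0--00,0-0-0,0-00-,01-0-
  9 | --001,-10--,0-00-,01-0-
  10 | -1--0,-10--,0-0-0
  11 | -10--  (sole → essential)
  12 | -1--0,0--00,01-0-
  13 | 01-0-  (sole → essential)
  14 | -1--0  (sole → essential)
  17 | --001,1-0-1
  19 | 1-0-1,10-11
  23 | -0111,10-11
  25 | --001,-10--,1-0-1
  26 | -1--0,-10--
  28 | -1--0  (sole → essential)
  30 | -1--0  (sole → essential)
Essential prime implicants: -0111, -1--0, -10--, 0--00, 0-0-0, 01-0-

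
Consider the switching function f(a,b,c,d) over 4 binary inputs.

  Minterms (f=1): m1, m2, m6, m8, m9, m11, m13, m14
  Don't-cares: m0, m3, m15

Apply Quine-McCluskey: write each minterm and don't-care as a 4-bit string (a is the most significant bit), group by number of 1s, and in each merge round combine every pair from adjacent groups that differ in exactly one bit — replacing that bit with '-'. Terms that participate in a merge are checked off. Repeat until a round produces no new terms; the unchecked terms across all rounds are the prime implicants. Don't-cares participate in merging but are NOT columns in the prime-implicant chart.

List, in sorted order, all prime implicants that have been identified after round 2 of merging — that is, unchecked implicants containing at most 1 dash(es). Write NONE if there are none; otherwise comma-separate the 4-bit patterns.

-110, 0-10, 111-

[col 0] 0000*, 0001*, 0010*, 0011*, 0110*, 1000*, 1001*, 1011*, 1101*, 1110*, 1111*
[col 1] -000*, -001*, -011*, -110, 0-10, 00-0*, 00-1*, 000-*, 001-*, 1-01*, 1-11*, 10-1*, 100-*, 11-1*, 111-
[col 2] -0-1, -00-, 00--, 1--1
Prime implicants: -0-1, -00-, -110, 0-10, 00--, 1--1, 111-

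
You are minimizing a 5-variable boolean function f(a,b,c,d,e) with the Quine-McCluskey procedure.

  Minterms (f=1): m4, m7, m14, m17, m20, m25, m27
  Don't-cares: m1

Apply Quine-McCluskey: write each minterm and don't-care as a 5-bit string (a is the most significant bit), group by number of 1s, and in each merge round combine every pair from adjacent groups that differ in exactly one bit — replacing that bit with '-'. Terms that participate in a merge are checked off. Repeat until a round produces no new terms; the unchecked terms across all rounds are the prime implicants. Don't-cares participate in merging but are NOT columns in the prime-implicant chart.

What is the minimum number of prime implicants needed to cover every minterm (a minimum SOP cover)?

5

size-2^0 implicants → 00001(✓)  00100(✓)  00111  01110  10001(✓)  10100(✓)  11001(✓)  11011(✓)
size-2^1 implicants → -0001  -0100  1-001  110-1
Unchecked terms (primes): -0001, -0100, 00111, 01110, 1-001, 110-1
Minterm coverage:
  m4 ⊆ -0100 [E]
  m7 ⊆ 00111 [E]
  m14 ⊆ 01110 [E]
  m17 ⊆ -0001,1-001
  m20 ⊆ -0100 [E]
  m25 ⊆ 1-001,110-1
  m27 ⊆ 110-1 [E]
E = {-0100, 00111, 01110, 110-1}
Petrick residual → -0001
Cover = b'c'd'e + b'cd'e' + a'b'cde + a'bcde' + abc'e  |cover|=5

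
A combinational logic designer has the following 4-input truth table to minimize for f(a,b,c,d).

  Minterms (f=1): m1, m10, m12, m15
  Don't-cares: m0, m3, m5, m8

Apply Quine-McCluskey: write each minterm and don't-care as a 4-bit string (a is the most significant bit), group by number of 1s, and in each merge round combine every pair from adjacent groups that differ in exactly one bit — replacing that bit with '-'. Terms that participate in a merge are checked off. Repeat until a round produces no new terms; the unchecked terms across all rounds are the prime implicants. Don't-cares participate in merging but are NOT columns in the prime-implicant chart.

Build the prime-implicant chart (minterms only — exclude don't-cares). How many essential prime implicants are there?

[col 0] 0000*, 0001*, 0011*, 0101*, 1000*, 1010*, 1100*, 1111
[col 1] -000, 0-01, 00-1, 000-, 1-00, 10-0
Prime implicants: -000, 0-01, 00-1, 000-, 1-00, 10-0, 1111
PI chart (minterm → PIs covering it):
  1 | 0-01,00-1,000-
  10 | 10-0  (sole → essential)
  12 | 1-00  (sole → essential)
  15 | 1111  (sole → essential)
Essential prime implicants: 1-00, 10-0, 1111

3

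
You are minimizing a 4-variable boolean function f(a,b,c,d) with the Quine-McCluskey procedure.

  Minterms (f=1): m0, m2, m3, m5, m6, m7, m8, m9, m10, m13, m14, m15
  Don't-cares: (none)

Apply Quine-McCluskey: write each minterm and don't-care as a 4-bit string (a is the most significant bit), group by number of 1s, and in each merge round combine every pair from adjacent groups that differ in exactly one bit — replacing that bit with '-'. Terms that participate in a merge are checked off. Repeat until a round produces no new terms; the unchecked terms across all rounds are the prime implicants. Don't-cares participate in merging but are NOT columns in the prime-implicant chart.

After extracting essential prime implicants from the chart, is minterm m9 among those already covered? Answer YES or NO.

NO

size-2^0 implicants → 0000(✓)  0010(✓)  0011(✓)  0101(✓)  0110(✓)  0111(✓)  1000(✓)  1001(✓)  1010(✓)  1101(✓)  1110(✓)  1111(✓)
size-2^1 implicants → -000(✓)  -010(✓)  -101(✓)  -110(✓)  -111(✓)  0-10(✓)  0-11(✓)  00-0(✓)  001-(✓)  01-1(✓)  011-(✓)  1-01  1-10(✓)  10-0(✓)  100-  11-1(✓)  111-(✓)
size-2^2 implicants → --10  -0-0  -1-1  -11-  0-1-
Unchecked terms (primes): --10, -0-0, -1-1, -11-, 0-1-, 1-01, 100-
Minterm coverage:
  m0 ⊆ -0-0 [E]
  m2 ⊆ --10,-0-0,0-1-
  m3 ⊆ 0-1- [E]
  m5 ⊆ -1-1 [E]
  m6 ⊆ --10,-11-,0-1-
  m7 ⊆ -1-1,-11-,0-1-
  m8 ⊆ -0-0,100-
  m9 ⊆ 1-01,100-
  m10 ⊆ --10,-0-0
  m13 ⊆ -1-1,1-01
  m14 ⊆ --10,-11-
  m15 ⊆ -1-1,-11-
E = {-0-0, -1-1, 0-1-}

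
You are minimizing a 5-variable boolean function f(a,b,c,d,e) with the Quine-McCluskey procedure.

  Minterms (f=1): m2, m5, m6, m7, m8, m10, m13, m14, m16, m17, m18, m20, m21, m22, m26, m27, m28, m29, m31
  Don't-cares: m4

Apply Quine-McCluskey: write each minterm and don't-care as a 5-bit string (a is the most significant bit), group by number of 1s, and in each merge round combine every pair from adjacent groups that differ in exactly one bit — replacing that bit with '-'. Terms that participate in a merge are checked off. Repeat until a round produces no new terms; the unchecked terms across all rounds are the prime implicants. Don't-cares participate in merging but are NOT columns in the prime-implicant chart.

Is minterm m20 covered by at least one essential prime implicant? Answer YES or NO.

YES

size-2^0 implicants → 00010(✓)  00100(✓)  00101(✓)  00110(✓)  00111(✓)  01000(✓)  01010(✓)  01101(✓)  01110(✓)  10000(✓)  10001(✓)  10010(✓)  10100(✓)  10101(✓)  10110(✓)  11010(✓)  11011(✓)  11100(✓)  11101(✓)  11111(✓)
size-2^1 implicants → -0010(✓)  -0100(✓)  -0101(✓)  -0110(✓)  -1010(✓)  -1101(✓)  0-010(✓)  0-101(✓)  0-110(✓)  00-10(✓)  001-0(✓)  001-1(✓)  0010-(✓)  0011-(✓)  01-10(✓)  010-0  1-010(✓)  1-100(✓)  1-101(✓)  10-00(✓)  10-01(✓)  10-10(✓)  100-0(✓)  1000-(✓)  101-0(✓)  1010-(✓)  11-11  1101-  111-1  1110-(✓)
size-2^2 implicants → --010  --101  -0-10  -01-0  -010-  0--10  001--  1-10-  10--0  10-0-
Unchecked terms (primes): --010, --101, -0-10, -01-0, -010-, 0--10, 001--, 010-0, 1-10-, 10--0, 10-0-, 11-11, 1101-, 111-1
Minterm coverage:
  m2 ⊆ --010,-0-10,0--10
  m5 ⊆ --101,-010-,001--
  m6 ⊆ -0-10,-01-0,0--10,001--
  m7 ⊆ 001-- [E]
  m8 ⊆ 010-0 [E]
  m10 ⊆ --010,0--10,010-0
  m13 ⊆ --101 [E]
  m14 ⊆ 0--10 [E]
  m16 ⊆ 10--0,10-0-
  m17 ⊆ 10-0- [E]
  m18 ⊆ --010,-0-10,10--0
  m20 ⊆ -01-0,-010-,1-10-,10--0,10-0-
  m21 ⊆ --101,-010-,1-10-,10-0-
  m22 ⊆ -0-10,-01-0,10--0
  m26 ⊆ --010,1101-
  m27 ⊆ 11-11,1101-
  m28 ⊆ 1-10- [E]
  m29 ⊆ --101,1-10-,111-1
  m31 ⊆ 11-11,111-1
E = {--101, 0--10, 001--, 010-0, 1-10-, 10-0-}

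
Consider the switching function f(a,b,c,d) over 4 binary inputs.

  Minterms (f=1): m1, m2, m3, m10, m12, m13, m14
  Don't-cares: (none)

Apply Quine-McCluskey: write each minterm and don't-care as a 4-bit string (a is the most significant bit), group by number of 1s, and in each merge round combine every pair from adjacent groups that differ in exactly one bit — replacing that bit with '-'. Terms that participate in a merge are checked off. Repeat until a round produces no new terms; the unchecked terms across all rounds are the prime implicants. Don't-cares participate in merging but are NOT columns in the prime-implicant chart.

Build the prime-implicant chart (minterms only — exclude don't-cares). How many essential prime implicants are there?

2

size-2^0 implicants → 0001(✓)  0010(✓)  0011(✓)  1010(✓)  1100(✓)  1101(✓)  1110(✓)
size-2^1 implicants → -010  00-1  001-  1-10  11-0  110-
Unchecked terms (primes): -010, 00-1, 001-, 1-10, 11-0, 110-
Minterm coverage:
  m1 ⊆ 00-1 [E]
  m2 ⊆ -010,001-
  m3 ⊆ 00-1,001-
  m10 ⊆ -010,1-10
  m12 ⊆ 11-0,110-
  m13 ⊆ 110- [E]
  m14 ⊆ 1-10,11-0
E = {00-1, 110-}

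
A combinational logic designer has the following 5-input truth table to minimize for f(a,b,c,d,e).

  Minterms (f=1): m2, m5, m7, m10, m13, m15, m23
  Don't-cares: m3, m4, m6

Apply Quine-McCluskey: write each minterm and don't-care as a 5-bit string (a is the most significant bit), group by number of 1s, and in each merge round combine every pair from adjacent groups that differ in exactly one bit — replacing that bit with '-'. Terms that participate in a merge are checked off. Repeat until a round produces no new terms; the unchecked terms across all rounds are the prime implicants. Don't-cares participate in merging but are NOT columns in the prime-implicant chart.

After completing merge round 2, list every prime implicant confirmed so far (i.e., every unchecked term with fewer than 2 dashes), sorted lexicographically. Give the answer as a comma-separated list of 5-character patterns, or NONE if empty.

size-2^0 implicants → 00010(✓)  00011(✓)  00100(✓)  00101(✓)  00110(✓)  00111(✓)  01010(✓)  01101(✓)  01111(✓)  10111(✓)
size-2^1 implicants → -0111  0-010  0-101(✓)  0-111(✓)  00-10(✓)  00-11(✓)  0001-(✓)  001-0(✓)  001-1(✓)  0010-(✓)  0011-(✓)  011-1(✓)
size-2^2 implicants → 0-1-1  00-1-  001--
Unchecked terms (primes): -0111, 0-010, 0-1-1, 00-1-, 001--

-0111, 0-010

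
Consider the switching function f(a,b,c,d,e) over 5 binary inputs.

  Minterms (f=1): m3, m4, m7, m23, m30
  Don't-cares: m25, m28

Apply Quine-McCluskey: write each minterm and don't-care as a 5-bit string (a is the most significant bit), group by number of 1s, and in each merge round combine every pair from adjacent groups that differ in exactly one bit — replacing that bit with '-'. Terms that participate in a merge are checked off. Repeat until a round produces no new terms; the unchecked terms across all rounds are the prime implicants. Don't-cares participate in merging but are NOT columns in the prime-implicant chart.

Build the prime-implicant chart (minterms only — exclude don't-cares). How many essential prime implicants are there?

size-2^0 implicants → 00011(✓)  00100  00111(✓)  10111(✓)  11001  11100(✓)  11110(✓)
size-2^1 implicants → -0111  00-11  111-0
Unchecked terms (primes): -0111, 00-11, 00100, 11001, 111-0
Minterm coverage:
  m3 ⊆ 00-11 [E]
  m4 ⊆ 00100 [E]
  m7 ⊆ -0111,00-11
  m23 ⊆ -0111 [E]
  m30 ⊆ 111-0 [E]
E = {-0111, 00-11, 00100, 111-0}

4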